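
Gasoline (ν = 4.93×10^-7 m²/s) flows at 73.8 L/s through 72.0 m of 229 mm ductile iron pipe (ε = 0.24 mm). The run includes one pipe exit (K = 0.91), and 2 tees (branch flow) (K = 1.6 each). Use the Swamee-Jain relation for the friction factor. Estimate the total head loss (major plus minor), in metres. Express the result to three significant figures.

H_L ≈ 1.72 m

V = 4Q/(πD²) = 1.792 m/s; V²/2g = 0.1636 m
Re = 8.32×10^5, ε/D = 0.00105 → f = 0.02031 (Swamee-Jain)
Major: h_f = f(L/D)·V²/2g = 0.02031·314.4·0.1636 = 1.045 m
Minor: ΣK = 4.11; h_m = ΣK·V²/2g = 0.6726 m
Total H_L = 1.045 + 0.6726 = 1.718 m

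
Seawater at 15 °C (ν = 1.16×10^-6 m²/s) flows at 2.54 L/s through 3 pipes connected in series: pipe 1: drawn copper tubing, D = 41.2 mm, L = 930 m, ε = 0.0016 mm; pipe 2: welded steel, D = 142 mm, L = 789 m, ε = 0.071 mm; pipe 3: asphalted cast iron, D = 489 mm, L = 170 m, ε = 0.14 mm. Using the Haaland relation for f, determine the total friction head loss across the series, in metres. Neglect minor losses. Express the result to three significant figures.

Pipe 1: V = 1.905 m/s, Re = 6.77×10^4, ε/D = 3.88×10^-5, f = 0.01949, h_1 = f(L/D)V²/2g = 81.41 m
Pipe 2: V = 0.1604 m/s, Re = 1.96×10^4, ε/D = 5.00×10^-4, f = 0.02677, h_2 = f(L/D)V²/2g = 0.1950 m
Pipe 3: V = 0.01352 m/s, Re = 5700, ε/D = 2.86×10^-4, f = 0.03651, h_3 = f(L/D)V²/2g = 1.183×10^-4 m
Series → Q common, losses add: H = Σh = 81.61 m

H ≈ 81.6 m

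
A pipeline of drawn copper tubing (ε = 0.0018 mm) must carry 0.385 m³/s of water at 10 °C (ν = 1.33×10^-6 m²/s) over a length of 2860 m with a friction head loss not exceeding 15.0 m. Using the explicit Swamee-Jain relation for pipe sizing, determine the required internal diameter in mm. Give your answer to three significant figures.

D ≈ 498 mm

Swamee-Jain (Type III): D = 0.66·[ε^1.25·(LQ²/(gh_f))^4.75 + ν·Q^9.4·(L/(gh_f))^5.2]^0.04
LQ²/(gh_f) = 2.881; L/(gh_f) = 19.44
Term 1 = ε^1.25·(…)^4.75 = 1.00×10^-5; Term 2 = ν·Q^9.4·(…)^5.2 = 8.47×10^-4
D = 0.66·(1.00×10^-5 + 8.47×10^-4)^0.04 = 0.4976 m = 498 mm
Check: V = 1.98 m/s, Re = 7.41×10^5, f = 0.01229, h_f = 14.1 m ≈ 15.0 m ✓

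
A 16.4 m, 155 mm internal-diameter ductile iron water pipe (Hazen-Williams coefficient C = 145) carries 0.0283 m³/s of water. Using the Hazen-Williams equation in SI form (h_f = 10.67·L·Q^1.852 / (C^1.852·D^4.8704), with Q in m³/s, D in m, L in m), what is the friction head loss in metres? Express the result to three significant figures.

h_f = 10.67·16.4·0.0283^1.852 / (145^1.852·0.155^4.8704) = 0.2071 m

h_f ≈ 0.207 m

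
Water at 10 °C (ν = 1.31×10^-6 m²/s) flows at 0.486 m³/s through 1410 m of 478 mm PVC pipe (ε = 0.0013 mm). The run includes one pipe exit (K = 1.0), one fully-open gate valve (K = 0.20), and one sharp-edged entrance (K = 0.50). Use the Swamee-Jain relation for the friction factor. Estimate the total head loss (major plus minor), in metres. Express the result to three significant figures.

H_L ≈ 13.5 m

V = 4Q/(πD²) = 2.708 m/s; V²/2g = 0.3738 m
Re = 9.88×10^5, ε/D = 2.72×10^-6 → f = 0.01170 (Swamee-Jain)
Major: h_f = f(L/D)·V²/2g = 0.01170·2950·0.3738 = 12.90 m
Minor: ΣK = 1.70; h_m = ΣK·V²/2g = 0.6355 m
Total H_L = 12.90 + 0.6355 = 13.54 m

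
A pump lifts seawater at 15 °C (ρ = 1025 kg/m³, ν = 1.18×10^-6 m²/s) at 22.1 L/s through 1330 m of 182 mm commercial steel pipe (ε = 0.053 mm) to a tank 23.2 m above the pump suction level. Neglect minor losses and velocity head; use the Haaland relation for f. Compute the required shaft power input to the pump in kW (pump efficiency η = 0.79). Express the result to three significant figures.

P_shaft ≈ 7.92 kW

V = 4Q/(πD²) = 0.8495 m/s; Re = 1.31×10^5; ε/D = 2.91×10^-4; f = 0.01841
h_f = f(L/D)V²/2g = 4.949 m
Total head H = z + h_f = 23.2 + 4.949 = 28.15 m
P_hyd = ρgQH = 1025·9.81·0.0221·28.15 = 6.255 kW
P_shaft = P_hyd/η = 6.255/0.79 = 7.918 kW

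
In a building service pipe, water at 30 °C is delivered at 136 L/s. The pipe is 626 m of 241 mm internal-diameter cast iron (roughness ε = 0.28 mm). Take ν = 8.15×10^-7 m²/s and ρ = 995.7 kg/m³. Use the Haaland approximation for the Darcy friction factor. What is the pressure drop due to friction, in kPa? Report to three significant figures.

V = 4Q/(πD²) = 4·0.136/(π·0.241²) = 2.981 m/s
Re = VD/ν = 2.981·0.241/8.15×10^-7 = 8.82×10^5 → turbulent
ε/D = 0.28/241 = 0.00116
Haaland: f = 0.02068
h_f = f(L/D)V²/(2g) = 0.02068·(626/0.241)·2.981²/(2·9.81) = 24.34 m
Δp = ρg·h_f = 995.7·9.81·24.34 = 237.7 kPa

Δp ≈ 238 kPa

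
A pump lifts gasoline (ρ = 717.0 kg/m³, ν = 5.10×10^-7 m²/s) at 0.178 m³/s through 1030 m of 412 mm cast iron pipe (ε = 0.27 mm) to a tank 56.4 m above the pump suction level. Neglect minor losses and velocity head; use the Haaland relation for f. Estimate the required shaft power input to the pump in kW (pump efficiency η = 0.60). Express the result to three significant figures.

P_shaft ≈ 126 kW

V = 4Q/(πD²) = 1.335 m/s; Re = 1.08×10^6; ε/D = 6.55×10^-4; f = 0.01813
h_f = f(L/D)V²/2g = 4.119 m
Total head H = z + h_f = 56.4 + 4.119 = 60.52 m
P_hyd = ρgQH = 717.0·9.81·0.178·60.52 = 75.77 kW
P_shaft = P_hyd/η = 75.77/0.60 = 126.3 kW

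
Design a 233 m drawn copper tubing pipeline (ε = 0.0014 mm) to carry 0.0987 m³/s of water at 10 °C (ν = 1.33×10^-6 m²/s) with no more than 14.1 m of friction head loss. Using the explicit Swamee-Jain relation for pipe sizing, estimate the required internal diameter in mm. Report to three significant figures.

Swamee-Jain (Type III): D = 0.66·[ε^1.25·(LQ²/(gh_f))^4.75 + ν·Q^9.4·(L/(gh_f))^5.2]^0.04
LQ²/(gh_f) = 0.01641; L/(gh_f) = 1.684
Term 1 = ε^1.25·(…)^4.75 = 1.60×10^-16; Term 2 = ν·Q^9.4·(…)^5.2 = 7.05×10^-15
D = 0.66·(1.60×10^-16 + 7.05×10^-15)^0.04 = 0.1794 m = 179 mm
Check: V = 3.90 m/s, Re = 5.27×10^5, f = 0.01310, h_f = 13.2 m ≈ 14.1 m ✓

D ≈ 179 mm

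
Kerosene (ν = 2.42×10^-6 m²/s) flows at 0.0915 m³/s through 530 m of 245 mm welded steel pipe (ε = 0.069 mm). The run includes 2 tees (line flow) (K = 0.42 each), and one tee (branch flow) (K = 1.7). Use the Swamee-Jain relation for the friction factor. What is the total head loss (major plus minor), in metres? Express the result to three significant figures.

H_L ≈ 7.84 m

V = 4Q/(πD²) = 1.941 m/s; V²/2g = 0.1920 m
Re = 1.96×10^5, ε/D = 2.82×10^-4 → f = 0.01771 (Swamee-Jain)
Major: h_f = f(L/D)·V²/2g = 0.01771·2163·0.1920 = 7.356 m
Minor: ΣK = 2.54; h_m = ΣK·V²/2g = 0.4877 m
Total H_L = 7.356 + 0.4877 = 7.844 m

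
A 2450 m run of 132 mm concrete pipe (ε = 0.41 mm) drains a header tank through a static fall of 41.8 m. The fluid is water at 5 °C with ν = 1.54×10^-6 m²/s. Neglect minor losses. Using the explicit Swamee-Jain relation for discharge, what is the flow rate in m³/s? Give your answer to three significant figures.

Swamee-Jain (Type II): Q = -0.965·√(gD⁵h_f/L)·ln[ε/(3.7D) + √(3.17ν²L/(gD³h_f))]
√(gD⁵h_f/L) = √(9.81·0.132⁵·41.8/2450) = 0.002590
ε/(3.7D) = 8.39×10^-4; √(3.17ν²L/(gD³h_f)) = 1.40×10^-4
Q = -0.965·0.002590·ln(9.792×10^-4) = 0.01732 m³/s
Check: V = 1.27 m/s, Re = 1.08×10^5, f = 0.02784, h_f = 42.2 m ≈ 41.8 m ✓

Q ≈ 0.0173 m³/s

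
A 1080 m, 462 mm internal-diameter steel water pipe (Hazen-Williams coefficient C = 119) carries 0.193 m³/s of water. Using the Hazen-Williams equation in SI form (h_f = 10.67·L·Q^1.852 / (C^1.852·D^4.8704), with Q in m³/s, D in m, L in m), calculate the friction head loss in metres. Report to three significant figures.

h_f = 10.67·1080·0.193^1.852 / (119^1.852·0.462^4.8704) = 3.372 m

h_f ≈ 3.37 m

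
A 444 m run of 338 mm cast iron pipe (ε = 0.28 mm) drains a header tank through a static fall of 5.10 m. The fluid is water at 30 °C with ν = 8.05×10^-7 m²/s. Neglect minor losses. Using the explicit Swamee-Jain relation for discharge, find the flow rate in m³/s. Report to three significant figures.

Swamee-Jain (Type II): Q = -0.965·√(gD⁵h_f/L)·ln[ε/(3.7D) + √(3.17ν²L/(gD³h_f))]
√(gD⁵h_f/L) = √(9.81·0.338⁵·5.10/444) = 0.02230
ε/(3.7D) = 2.24×10^-4; √(3.17ν²L/(gD³h_f)) = 2.17×10^-5
Q = -0.965·0.02230·ln(2.456×10^-4) = 0.1788 m³/s
Check: V = 1.99 m/s, Re = 8.37×10^5, f = 0.01928, h_f = 5.13 m ≈ 5.10 m ✓

Q ≈ 0.179 m³/s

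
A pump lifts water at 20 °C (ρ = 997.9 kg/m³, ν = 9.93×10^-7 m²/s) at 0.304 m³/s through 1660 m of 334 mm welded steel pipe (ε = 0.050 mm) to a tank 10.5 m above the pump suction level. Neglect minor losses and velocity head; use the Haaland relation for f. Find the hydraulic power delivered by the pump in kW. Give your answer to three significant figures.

P_hyd ≈ 157 kW

V = 4Q/(πD²) = 3.470 m/s; Re = 1.17×10^6; ε/D = 1.50×10^-4; f = 0.01387
h_f = f(L/D)V²/2g = 42.31 m
Total head H = z + h_f = 10.5 + 42.31 = 52.81 m
P_hyd = ρgQH = 997.9·9.81·0.304·52.81 = 157.2 kW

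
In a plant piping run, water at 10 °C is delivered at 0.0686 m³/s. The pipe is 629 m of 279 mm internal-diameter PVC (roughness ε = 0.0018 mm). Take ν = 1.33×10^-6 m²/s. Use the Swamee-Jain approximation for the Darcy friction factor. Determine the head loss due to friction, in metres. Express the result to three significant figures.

V = 4Q/(πD²) = 4·0.0686/(π·0.279²) = 1.122 m/s
Re = VD/ν = 1.122·0.279/1.33×10^-6 = 2.35×10^5 → turbulent
ε/D = 0.0018/279 = 6.45×10^-6
Swamee-Jain: f = 0.01512
h_f = f(L/D)V²/(2g) = 0.01512·(629/0.279)·1.122²/(2·9.81) = 2.187 m

h_f ≈ 2.19 m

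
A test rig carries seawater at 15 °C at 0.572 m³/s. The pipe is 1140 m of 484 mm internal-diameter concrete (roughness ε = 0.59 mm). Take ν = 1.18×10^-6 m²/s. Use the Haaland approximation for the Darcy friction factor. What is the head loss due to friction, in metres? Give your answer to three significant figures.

V = 4Q/(πD²) = 4·0.572/(π·0.484²) = 3.109 m/s
Re = VD/ν = 3.109·0.484/1.18×10^-6 = 1.28×10^6 → turbulent
ε/D = 0.59/484 = 0.00122
Haaland: f = 0.02084
h_f = f(L/D)V²/(2g) = 0.02084·(1140/0.484)·3.109²/(2·9.81) = 24.18 m

h_f ≈ 24.2 m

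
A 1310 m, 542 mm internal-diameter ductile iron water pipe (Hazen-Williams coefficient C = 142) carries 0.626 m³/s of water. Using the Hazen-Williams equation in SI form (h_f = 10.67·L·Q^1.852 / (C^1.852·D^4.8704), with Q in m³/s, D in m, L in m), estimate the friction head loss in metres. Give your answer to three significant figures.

h_f = 10.67·1310·0.626^1.852 / (142^1.852·0.542^4.8704) = 11.97 m

h_f ≈ 12.0 m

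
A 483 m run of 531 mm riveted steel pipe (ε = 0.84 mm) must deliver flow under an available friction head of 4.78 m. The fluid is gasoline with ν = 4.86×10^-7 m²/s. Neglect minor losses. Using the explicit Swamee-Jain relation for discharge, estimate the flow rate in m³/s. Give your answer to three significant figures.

Q ≈ 0.478 m³/s

Swamee-Jain (Type II): Q = -0.965·√(gD⁵h_f/L)·ln[ε/(3.7D) + √(3.17ν²L/(gD³h_f))]
√(gD⁵h_f/L) = √(9.81·0.531⁵·4.78/483) = 0.06402
ε/(3.7D) = 4.28×10^-4; √(3.17ν²L/(gD³h_f)) = 7.18×10^-6
Q = -0.965·0.06402·ln(4.347×10^-4) = 0.4782 m³/s
Check: V = 2.16 m/s, Re = 2.36×10^6, f = 0.02217, h_f = 4.79 m ≈ 4.78 m ✓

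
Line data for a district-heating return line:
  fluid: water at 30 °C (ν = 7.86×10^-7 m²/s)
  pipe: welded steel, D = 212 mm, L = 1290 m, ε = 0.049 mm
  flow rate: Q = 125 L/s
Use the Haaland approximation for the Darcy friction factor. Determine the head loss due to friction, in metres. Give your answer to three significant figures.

h_f ≈ 58.2 m

V = 4Q/(πD²) = 4·0.125/(π·0.212²) = 3.541 m/s
Re = VD/ν = 3.541·0.212/7.86×10^-7 = 9.55×10^5 → turbulent
ε/D = 0.049/212 = 2.31×10^-4
Haaland: f = 0.01497
h_f = f(L/D)V²/(2g) = 0.01497·(1290/0.212)·3.541²/(2·9.81) = 58.21 m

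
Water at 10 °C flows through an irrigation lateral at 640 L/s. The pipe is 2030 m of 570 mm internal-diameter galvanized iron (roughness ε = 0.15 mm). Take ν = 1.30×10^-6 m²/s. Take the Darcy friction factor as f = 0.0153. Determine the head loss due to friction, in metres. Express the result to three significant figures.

V = 4Q/(πD²) = 4·0.640/(π·0.570²) = 2.508 m/s
h_f = f(L/D)V²/(2g) = 0.01530·(2030/0.570)·2.508²/(2·9.81) = 17.47 m

h_f ≈ 17.5 m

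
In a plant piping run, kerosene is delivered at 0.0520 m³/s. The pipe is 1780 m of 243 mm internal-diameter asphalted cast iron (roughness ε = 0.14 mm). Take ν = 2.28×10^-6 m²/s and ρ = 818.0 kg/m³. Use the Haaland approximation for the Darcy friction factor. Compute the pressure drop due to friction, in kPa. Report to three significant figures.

Δp ≈ 75.2 kPa

V = 4Q/(πD²) = 4·0.0520/(π·0.243²) = 1.121 m/s
Re = VD/ν = 1.121·0.243/2.28×10^-6 = 1.20×10^5 → turbulent
ε/D = 0.14/243 = 5.76×10^-4
Haaland: f = 0.01997
h_f = f(L/D)V²/(2g) = 0.01997·(1780/0.243)·1.121²/(2·9.81) = 9.373 m
Δp = ρg·h_f = 818.0·9.81·9.373 = 75.21 kPa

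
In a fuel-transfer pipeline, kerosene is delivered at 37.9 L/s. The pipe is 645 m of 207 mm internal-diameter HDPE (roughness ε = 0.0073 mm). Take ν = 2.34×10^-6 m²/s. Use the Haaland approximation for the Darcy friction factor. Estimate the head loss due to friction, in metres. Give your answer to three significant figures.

h_f ≈ 3.62 m

V = 4Q/(πD²) = 4·0.0379/(π·0.207²) = 1.126 m/s
Re = VD/ν = 1.126·0.207/2.34×10^-6 = 9.96×10^4 → turbulent
ε/D = 0.0073/207 = 3.53×10^-5
Haaland: f = 0.01798
h_f = f(L/D)V²/(2g) = 0.01798·(645/0.207)·1.126²/(2·9.81) = 3.622 m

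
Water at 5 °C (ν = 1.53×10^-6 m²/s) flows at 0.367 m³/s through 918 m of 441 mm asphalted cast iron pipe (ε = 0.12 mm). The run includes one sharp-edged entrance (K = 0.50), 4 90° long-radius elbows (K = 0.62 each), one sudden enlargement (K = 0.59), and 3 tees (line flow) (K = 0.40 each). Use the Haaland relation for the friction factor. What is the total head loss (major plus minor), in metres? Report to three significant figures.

V = 4Q/(πD²) = 2.403 m/s; V²/2g = 0.2942 m
Re = 6.93×10^5, ε/D = 2.72×10^-4 → f = 0.01561 (Haaland)
Major: h_f = f(L/D)·V²/2g = 0.01561·2082·0.2942 = 9.562 m
Minor: ΣK = 4.77; h_m = ΣK·V²/2g = 1.404 m
Total H_L = 9.562 + 1.404 = 10.97 m

H_L ≈ 11.0 m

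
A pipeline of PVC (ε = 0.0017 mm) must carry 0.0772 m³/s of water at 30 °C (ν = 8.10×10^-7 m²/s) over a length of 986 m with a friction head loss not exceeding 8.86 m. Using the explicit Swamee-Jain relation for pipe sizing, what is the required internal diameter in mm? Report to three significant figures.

Swamee-Jain (Type III): D = 0.66·[ε^1.25·(LQ²/(gh_f))^4.75 + ν·Q^9.4·(L/(gh_f))^5.2]^0.04
LQ²/(gh_f) = 0.06761; L/(gh_f) = 11.34
Term 1 = ε^1.25·(…)^4.75 = 1.70×10^-13; Term 2 = ν·Q^9.4·(…)^5.2 = 8.65×10^-12
D = 0.66·(1.70×10^-13 + 8.65×10^-12)^0.04 = 0.2384 m = 238 mm
Check: V = 1.73 m/s, Re = 5.09×10^5, f = 0.01317, h_f = 8.30 m ≈ 8.86 m ✓

D ≈ 238 mm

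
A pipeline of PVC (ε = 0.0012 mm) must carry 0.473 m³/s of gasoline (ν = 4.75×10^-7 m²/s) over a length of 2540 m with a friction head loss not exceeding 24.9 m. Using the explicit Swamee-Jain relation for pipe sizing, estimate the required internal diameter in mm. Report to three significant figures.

Swamee-Jain (Type III): D = 0.66·[ε^1.25·(LQ²/(gh_f))^4.75 + ν·Q^9.4·(L/(gh_f))^5.2]^0.04
LQ²/(gh_f) = 2.326; L/(gh_f) = 10.40
Term 1 = ε^1.25·(…)^4.75 = 2.19×10^-6; Term 2 = ν·Q^9.4·(…)^5.2 = 8.10×10^-5
D = 0.66·(2.19×10^-6 + 8.10×10^-5)^0.04 = 0.4533 m = 453 mm
Check: V = 2.93 m/s, Re = 2.80×10^6, f = 0.009960, h_f = 24.4 m ≈ 24.9 m ✓

D ≈ 453 mm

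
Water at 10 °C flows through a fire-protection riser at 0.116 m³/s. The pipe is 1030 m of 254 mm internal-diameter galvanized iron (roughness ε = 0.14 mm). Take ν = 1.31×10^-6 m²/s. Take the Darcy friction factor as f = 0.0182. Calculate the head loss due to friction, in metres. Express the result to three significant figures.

V = 4Q/(πD²) = 4·0.116/(π·0.254²) = 2.289 m/s
h_f = f(L/D)V²/(2g) = 0.01820·(1030/0.254)·2.289²/(2·9.81) = 19.71 m

h_f ≈ 19.7 m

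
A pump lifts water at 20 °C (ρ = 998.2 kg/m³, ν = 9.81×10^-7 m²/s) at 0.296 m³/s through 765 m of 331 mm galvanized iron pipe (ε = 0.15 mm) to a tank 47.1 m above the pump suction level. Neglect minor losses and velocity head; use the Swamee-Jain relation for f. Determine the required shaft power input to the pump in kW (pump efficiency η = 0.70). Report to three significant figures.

V = 4Q/(πD²) = 3.440 m/s; Re = 1.16×10^6; ε/D = 4.53×10^-4; f = 0.01690
h_f = f(L/D)V²/2g = 23.55 m
Total head H = z + h_f = 47.1 + 23.55 = 70.65 m
P_hyd = ρgQH = 998.2·9.81·0.296·70.65 = 204.8 kW
P_shaft = P_hyd/η = 204.8/0.70 = 292.6 kW

P_shaft ≈ 293 kW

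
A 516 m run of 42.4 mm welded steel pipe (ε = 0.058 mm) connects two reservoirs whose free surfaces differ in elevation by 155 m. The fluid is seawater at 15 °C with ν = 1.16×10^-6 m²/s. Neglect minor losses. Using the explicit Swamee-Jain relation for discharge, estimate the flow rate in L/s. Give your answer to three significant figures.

Swamee-Jain (Type II): Q = -0.965·√(gD⁵h_f/L)·ln[ε/(3.7D) + √(3.17ν²L/(gD³h_f))]
√(gD⁵h_f/L) = √(9.81·0.0424⁵·155/516) = 6.355×10^-4
ε/(3.7D) = 3.70×10^-4; √(3.17ν²L/(gD³h_f)) = 1.38×10^-4
Q = -0.965·6.355×10^-4·ln(5.075×10^-4) = 0.004652 m³/s
Check: V = 3.29 m/s, Re = 1.20×10^5, f = 0.02322, h_f = 156 m ≈ 155 m ✓

Q ≈ 4.65 L/s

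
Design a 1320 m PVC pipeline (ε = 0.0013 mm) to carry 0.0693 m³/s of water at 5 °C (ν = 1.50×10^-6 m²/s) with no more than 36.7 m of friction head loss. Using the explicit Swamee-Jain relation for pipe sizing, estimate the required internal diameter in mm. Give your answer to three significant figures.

D ≈ 185 mm

Swamee-Jain (Type III): D = 0.66·[ε^1.25·(LQ²/(gh_f))^4.75 + ν·Q^9.4·(L/(gh_f))^5.2]^0.04
LQ²/(gh_f) = 0.01761; L/(gh_f) = 3.666
Term 1 = ε^1.25·(…)^4.75 = 2.04×10^-16; Term 2 = ν·Q^9.4·(…)^5.2 = 1.63×10^-14
D = 0.66·(2.04×10^-16 + 1.63×10^-14)^0.04 = 0.1855 m = 185 mm
Check: V = 2.56 m/s, Re = 3.17×10^5, f = 0.01431, h_f = 34.2 m ≈ 36.7 m ✓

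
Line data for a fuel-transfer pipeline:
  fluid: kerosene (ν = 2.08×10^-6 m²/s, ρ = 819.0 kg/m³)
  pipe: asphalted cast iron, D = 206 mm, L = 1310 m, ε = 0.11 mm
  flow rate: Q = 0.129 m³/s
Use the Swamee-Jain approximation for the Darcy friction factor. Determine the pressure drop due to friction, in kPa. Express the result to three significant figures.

Δp ≈ 712 kPa

V = 4Q/(πD²) = 4·0.129/(π·0.206²) = 3.870 m/s
Re = VD/ν = 3.870·0.206/2.08×10^-6 = 3.83×10^5 → turbulent
ε/D = 0.11/206 = 5.34×10^-4
Swamee-Jain: f = 0.01824
h_f = f(L/D)V²/(2g) = 0.01824·(1310/0.206)·3.870²/(2·9.81) = 88.56 m
Δp = ρg·h_f = 819.0·9.81·88.56 = 711.5 kPa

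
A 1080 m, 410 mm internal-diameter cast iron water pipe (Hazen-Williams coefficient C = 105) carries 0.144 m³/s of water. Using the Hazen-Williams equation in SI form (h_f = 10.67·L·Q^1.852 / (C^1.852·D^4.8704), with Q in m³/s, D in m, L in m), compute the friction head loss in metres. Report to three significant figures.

h_f = 10.67·1080·0.144^1.852 / (105^1.852·0.410^4.8704) = 4.421 m

h_f ≈ 4.42 m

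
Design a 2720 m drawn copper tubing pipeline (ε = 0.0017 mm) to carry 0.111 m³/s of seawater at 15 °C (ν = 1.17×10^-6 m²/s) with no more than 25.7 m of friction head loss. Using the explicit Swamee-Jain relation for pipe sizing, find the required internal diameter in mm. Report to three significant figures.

D ≈ 274 mm

Swamee-Jain (Type III): D = 0.66·[ε^1.25·(LQ²/(gh_f))^4.75 + ν·Q^9.4·(L/(gh_f))^5.2]^0.04
LQ²/(gh_f) = 0.1329; L/(gh_f) = 10.79
Term 1 = ε^1.25·(…)^4.75 = 4.22×10^-12; Term 2 = ν·Q^9.4·(…)^5.2 = 2.92×10^-10
D = 0.66·(4.22×10^-12 + 2.92×10^-10)^0.04 = 0.2744 m = 274 mm
Check: V = 1.88 m/s, Re = 4.40×10^5, f = 0.01349, h_f = 24.0 m ≈ 25.7 m ✓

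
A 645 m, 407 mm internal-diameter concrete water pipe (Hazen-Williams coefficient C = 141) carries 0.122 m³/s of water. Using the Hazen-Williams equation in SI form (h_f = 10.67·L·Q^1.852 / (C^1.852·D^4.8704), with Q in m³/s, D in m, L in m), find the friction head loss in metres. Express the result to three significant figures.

h_f = 10.67·645·0.122^1.852 / (141^1.852·0.407^4.8704) = 1.166 m

h_f ≈ 1.17 m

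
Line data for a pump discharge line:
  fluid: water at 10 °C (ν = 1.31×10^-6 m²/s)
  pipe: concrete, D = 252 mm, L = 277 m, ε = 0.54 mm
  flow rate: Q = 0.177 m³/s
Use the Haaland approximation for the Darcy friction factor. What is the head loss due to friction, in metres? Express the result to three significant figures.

V = 4Q/(πD²) = 4·0.177/(π·0.252²) = 3.549 m/s
Re = VD/ν = 3.549·0.252/1.31×10^-6 = 6.83×10^5 → turbulent
ε/D = 0.54/252 = 0.00214
Haaland: f = 0.02413
h_f = f(L/D)V²/(2g) = 0.02413·(277/0.252)·3.549²/(2·9.81) = 17.03 m

h_f ≈ 17.0 m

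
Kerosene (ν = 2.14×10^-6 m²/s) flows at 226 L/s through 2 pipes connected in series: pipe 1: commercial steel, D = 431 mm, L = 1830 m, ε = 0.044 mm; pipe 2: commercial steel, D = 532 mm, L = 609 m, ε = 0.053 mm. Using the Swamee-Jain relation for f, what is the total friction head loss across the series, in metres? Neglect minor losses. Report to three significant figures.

Pipe 1: V = 1.549 m/s, Re = 3.12×10^5, ε/D = 1.02×10^-4, f = 0.01537, h_1 = f(L/D)V²/2g = 7.983 m
Pipe 2: V = 1.017 m/s, Re = 2.53×10^5, ε/D = 9.96×10^-5, f = 0.01582, h_2 = f(L/D)V²/2g = 0.9538 m
Series → Q common, losses add: H = Σh = 8.937 m

H ≈ 8.94 m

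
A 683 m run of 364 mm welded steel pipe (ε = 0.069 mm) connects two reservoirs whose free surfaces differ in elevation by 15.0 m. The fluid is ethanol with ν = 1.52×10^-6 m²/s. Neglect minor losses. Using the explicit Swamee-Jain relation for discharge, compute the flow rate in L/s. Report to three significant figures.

Swamee-Jain (Type II): Q = -0.965·√(gD⁵h_f/L)·ln[ε/(3.7D) + √(3.17ν²L/(gD³h_f))]
√(gD⁵h_f/L) = √(9.81·0.364⁵·15.0/683) = 0.03710
ε/(3.7D) = 5.12×10^-5; √(3.17ν²L/(gD³h_f)) = 2.65×10^-5
Q = -0.965·0.03710·ln(7.778×10^-5) = 0.3388 m³/s
Check: V = 3.26 m/s, Re = 7.80×10^5, f = 0.01489, h_f = 15.1 m ≈ 15.0 m ✓

Q ≈ 339 L/s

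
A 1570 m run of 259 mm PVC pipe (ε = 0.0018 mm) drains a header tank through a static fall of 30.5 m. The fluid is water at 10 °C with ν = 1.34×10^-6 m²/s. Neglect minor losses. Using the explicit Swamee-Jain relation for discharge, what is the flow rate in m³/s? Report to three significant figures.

Swamee-Jain (Type II): Q = -0.965·√(gD⁵h_f/L)·ln[ε/(3.7D) + √(3.17ν²L/(gD³h_f))]
√(gD⁵h_f/L) = √(9.81·0.259⁵·30.5/1570) = 0.01490
ε/(3.7D) = 1.88×10^-6; √(3.17ν²L/(gD³h_f)) = 4.15×10^-5
Q = -0.965·0.01490·ln(4.334×10^-5) = 0.1445 m³/s
Check: V = 2.74 m/s, Re = 5.30×10^5, f = 0.01307, h_f = 30.4 m ≈ 30.5 m ✓

Q ≈ 0.144 m³/s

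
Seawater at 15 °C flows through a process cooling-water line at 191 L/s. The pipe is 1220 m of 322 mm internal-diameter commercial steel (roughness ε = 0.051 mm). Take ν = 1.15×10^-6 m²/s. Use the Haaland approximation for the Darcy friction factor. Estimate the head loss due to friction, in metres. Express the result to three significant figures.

V = 4Q/(πD²) = 4·0.191/(π·0.322²) = 2.345 m/s
Re = VD/ν = 2.345·0.322/1.15×10^-6 = 6.57×10^5 → turbulent
ε/D = 0.051/322 = 1.58×10^-4
Haaland: f = 0.01454
h_f = f(L/D)V²/(2g) = 0.01454·(1220/0.322)·2.345²/(2·9.81) = 15.44 m

h_f ≈ 15.4 m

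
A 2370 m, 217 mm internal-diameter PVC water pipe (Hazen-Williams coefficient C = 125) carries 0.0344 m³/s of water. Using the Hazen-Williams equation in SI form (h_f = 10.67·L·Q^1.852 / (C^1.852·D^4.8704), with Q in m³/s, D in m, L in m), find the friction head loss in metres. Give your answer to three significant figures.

h_f = 10.67·2370·0.0344^1.852 / (125^1.852·0.217^4.8704) = 10.99 m

h_f ≈ 11.0 m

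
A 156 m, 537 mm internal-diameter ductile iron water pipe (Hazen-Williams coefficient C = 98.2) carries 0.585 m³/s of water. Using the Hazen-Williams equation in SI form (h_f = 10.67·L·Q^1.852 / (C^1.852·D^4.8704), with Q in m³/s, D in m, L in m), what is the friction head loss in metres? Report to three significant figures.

h_f = 10.67·156·0.585^1.852 / (98.2^1.852·0.537^4.8704) = 2.605 m

h_f ≈ 2.60 m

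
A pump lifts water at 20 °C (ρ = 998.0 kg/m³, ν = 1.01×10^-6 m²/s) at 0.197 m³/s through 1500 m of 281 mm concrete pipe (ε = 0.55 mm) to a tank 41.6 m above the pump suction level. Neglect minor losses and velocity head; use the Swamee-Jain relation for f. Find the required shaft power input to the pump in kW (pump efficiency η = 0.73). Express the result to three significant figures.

V = 4Q/(πD²) = 3.177 m/s; Re = 8.84×10^5; ε/D = 0.00196; f = 0.02358
h_f = f(L/D)V²/2g = 64.74 m
Total head H = z + h_f = 41.6 + 64.74 = 106.3 m
P_hyd = ρgQH = 998.0·9.81·0.197·106.3 = 205.1 kW
P_shaft = P_hyd/η = 205.1/0.73 = 281.0 kW

P_shaft ≈ 281 kW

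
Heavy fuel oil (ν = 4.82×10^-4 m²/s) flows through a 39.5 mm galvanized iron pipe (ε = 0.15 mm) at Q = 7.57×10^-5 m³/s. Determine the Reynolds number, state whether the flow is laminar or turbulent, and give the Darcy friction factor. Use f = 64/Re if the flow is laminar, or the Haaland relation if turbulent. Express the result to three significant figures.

Re ≈ 5.06; laminar; f = 64/Re ≈ 12.6

V = 4Q/(πD²) = 0.06177 m/s
Re = VD/ν = 0.06177·0.0395/4.82×10^-4 = 5.06
Re < 2300 → laminar → f = 64/Re = 12.64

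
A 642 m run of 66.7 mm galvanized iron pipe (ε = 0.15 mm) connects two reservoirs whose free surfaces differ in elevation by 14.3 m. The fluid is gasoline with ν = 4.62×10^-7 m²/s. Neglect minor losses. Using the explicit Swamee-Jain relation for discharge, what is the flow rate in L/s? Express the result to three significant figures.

Q ≈ 3.76 L/s

Swamee-Jain (Type II): Q = -0.965·√(gD⁵h_f/L)·ln[ε/(3.7D) + √(3.17ν²L/(gD³h_f))]
√(gD⁵h_f/L) = √(9.81·0.0667⁵·14.3/642) = 5.371×10^-4
ε/(3.7D) = 6.08×10^-4; √(3.17ν²L/(gD³h_f)) = 1.02×10^-4
Q = -0.965·5.371×10^-4·ln(7.100×10^-4) = 0.003758 m³/s
Check: V = 1.08 m/s, Re = 1.55×10^5, f = 0.02541, h_f = 14.4 m ≈ 14.3 m ✓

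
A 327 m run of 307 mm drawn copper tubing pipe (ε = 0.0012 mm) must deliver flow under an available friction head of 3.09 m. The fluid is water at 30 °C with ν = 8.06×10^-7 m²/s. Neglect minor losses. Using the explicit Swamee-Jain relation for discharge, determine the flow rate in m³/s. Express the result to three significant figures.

Q ≈ 0.160 m³/s

Swamee-Jain (Type II): Q = -0.965·√(gD⁵h_f/L)·ln[ε/(3.7D) + √(3.17ν²L/(gD³h_f))]
√(gD⁵h_f/L) = √(9.81·0.307⁵·3.09/327) = 0.01590
ε/(3.7D) = 1.06×10^-6; √(3.17ν²L/(gD³h_f)) = 2.77×10^-5
Q = -0.965·0.01590·ln(2.877×10^-5) = 0.1604 m³/s
Check: V = 2.17 m/s, Re = 8.26×10^5, f = 0.01208, h_f = 3.08 m ≈ 3.09 m ✓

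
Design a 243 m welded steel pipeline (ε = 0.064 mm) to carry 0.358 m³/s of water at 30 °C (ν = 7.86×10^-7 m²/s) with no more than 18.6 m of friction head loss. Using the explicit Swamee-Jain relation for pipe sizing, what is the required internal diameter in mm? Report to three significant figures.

D ≈ 293 mm

Swamee-Jain (Type III): D = 0.66·[ε^1.25·(LQ²/(gh_f))^4.75 + ν·Q^9.4·(L/(gh_f))^5.2]^0.04
LQ²/(gh_f) = 0.1707; L/(gh_f) = 1.332
Term 1 = ε^1.25·(…)^4.75 = 1.29×10^-9; Term 2 = ν·Q^9.4·(…)^5.2 = 2.23×10^-10
D = 0.66·(1.29×10^-9 + 2.23×10^-10)^0.04 = 0.2929 m = 293 mm
Check: V = 5.31 m/s, Re = 1.98×10^6, f = 0.01454, h_f = 17.4 m ≈ 18.6 m ✓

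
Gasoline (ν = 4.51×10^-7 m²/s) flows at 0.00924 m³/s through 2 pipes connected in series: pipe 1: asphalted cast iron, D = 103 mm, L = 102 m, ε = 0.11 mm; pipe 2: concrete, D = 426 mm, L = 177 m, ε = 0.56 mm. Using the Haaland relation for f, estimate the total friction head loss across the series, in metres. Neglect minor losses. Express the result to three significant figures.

H ≈ 1.30 m

Pipe 1: V = 1.109 m/s, Re = 2.53×10^5, ε/D = 0.00107, f = 0.02095, h_1 = f(L/D)V²/2g = 1.300 m
Pipe 2: V = 0.06483 m/s, Re = 6.12×10^4, ε/D = 0.00131, f = 0.02404, h_2 = f(L/D)V²/2g = 0.002139 m
Series → Q common, losses add: H = Σh = 1.302 m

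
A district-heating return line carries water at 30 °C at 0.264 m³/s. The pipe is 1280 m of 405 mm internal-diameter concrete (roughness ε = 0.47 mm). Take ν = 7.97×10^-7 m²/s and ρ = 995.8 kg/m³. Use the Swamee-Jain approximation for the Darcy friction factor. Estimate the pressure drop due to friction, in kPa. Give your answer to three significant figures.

Δp ≈ 137 kPa

V = 4Q/(πD²) = 4·0.264/(π·0.405²) = 2.049 m/s
Re = VD/ν = 2.049·0.405/7.97×10^-7 = 1.04×10^6 → turbulent
ε/D = 0.47/405 = 0.00116
Swamee-Jain: f = 0.02071
h_f = f(L/D)V²/(2g) = 0.02071·(1280/0.405)·2.049²/(2·9.81) = 14.01 m
Δp = ρg·h_f = 995.8·9.81·14.01 = 136.9 kPa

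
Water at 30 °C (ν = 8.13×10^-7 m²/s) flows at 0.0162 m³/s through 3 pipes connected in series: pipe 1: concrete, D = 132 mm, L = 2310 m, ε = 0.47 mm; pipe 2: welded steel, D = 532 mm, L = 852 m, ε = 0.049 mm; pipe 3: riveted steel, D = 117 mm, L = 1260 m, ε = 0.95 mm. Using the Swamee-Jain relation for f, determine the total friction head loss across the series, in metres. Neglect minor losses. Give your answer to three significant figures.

H ≈ 80.0 m

Pipe 1: V = 1.184 m/s, Re = 1.92×10^5, ε/D = 0.00356, f = 0.02828, h_1 = f(L/D)V²/2g = 35.34 m
Pipe 2: V = 0.07288 m/s, Re = 4.77×10^4, ε/D = 9.21×10^-5, f = 0.02135, h_2 = f(L/D)V²/2g = 0.009255 m
Pipe 3: V = 1.507 m/s, Re = 2.17×10^5, ε/D = 0.00812, f = 0.03584, h_3 = f(L/D)V²/2g = 44.66 m
Series → Q common, losses add: H = Σh = 80.02 m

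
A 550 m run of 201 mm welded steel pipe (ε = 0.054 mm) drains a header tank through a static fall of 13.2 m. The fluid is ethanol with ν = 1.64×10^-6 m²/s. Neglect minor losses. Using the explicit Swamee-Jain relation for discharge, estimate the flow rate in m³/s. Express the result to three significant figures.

Q ≈ 0.0753 m³/s

Swamee-Jain (Type II): Q = -0.965·√(gD⁵h_f/L)·ln[ε/(3.7D) + √(3.17ν²L/(gD³h_f))]
√(gD⁵h_f/L) = √(9.81·0.201⁵·13.2/550) = 0.008789
ε/(3.7D) = 7.26×10^-5; √(3.17ν²L/(gD³h_f)) = 6.68×10^-5
Q = -0.965·0.008789·ln(1.394×10^-4) = 0.07530 m³/s
Check: V = 2.37 m/s, Re = 2.91×10^5, f = 0.01689, h_f = 13.3 m ≈ 13.2 m ✓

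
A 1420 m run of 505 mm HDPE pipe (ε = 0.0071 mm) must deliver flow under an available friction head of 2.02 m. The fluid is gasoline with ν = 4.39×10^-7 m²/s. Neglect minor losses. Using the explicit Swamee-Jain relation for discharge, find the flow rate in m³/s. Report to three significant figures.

Swamee-Jain (Type II): Q = -0.965·√(gD⁵h_f/L)·ln[ε/(3.7D) + √(3.17ν²L/(gD³h_f))]
√(gD⁵h_f/L) = √(9.81·0.505⁵·2.02/1420) = 0.02141
ε/(3.7D) = 3.80×10^-6; √(3.17ν²L/(gD³h_f)) = 1.84×10^-5
Q = -0.965·0.02141·ln(2.224×10^-5) = 0.2213 m³/s
Check: V = 1.11 m/s, Re = 1.27×10^6, f = 0.01155, h_f = 2.02 m ≈ 2.02 m ✓

Q ≈ 0.221 m³/s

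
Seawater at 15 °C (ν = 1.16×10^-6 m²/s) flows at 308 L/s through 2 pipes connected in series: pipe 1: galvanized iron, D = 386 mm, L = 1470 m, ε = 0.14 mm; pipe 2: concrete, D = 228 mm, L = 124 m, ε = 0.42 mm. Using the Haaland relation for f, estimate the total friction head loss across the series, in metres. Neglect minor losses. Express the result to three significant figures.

Pipe 1: V = 2.632 m/s, Re = 8.76×10^5, ε/D = 3.63×10^-4, f = 0.01622, h_1 = f(L/D)V²/2g = 21.81 m
Pipe 2: V = 7.544 m/s, Re = 1.48×10^6, ε/D = 0.00184, f = 0.02308, h_2 = f(L/D)V²/2g = 36.41 m
Series → Q common, losses add: H = Σh = 58.21 m

H ≈ 58.2 m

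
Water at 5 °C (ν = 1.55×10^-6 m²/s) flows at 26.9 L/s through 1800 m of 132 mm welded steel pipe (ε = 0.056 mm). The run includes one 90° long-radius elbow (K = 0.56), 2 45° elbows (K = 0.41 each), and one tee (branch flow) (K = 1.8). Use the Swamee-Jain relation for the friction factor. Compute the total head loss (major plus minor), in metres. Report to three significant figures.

V = 4Q/(πD²) = 1.966 m/s; V²/2g = 0.1969 m
Re = 1.67×10^5, ε/D = 4.24×10^-4 → f = 0.01886 (Swamee-Jain)
Major: h_f = f(L/D)·V²/2g = 0.01886·13636·0.1969 = 50.66 m
Minor: ΣK = 3.18; h_m = ΣK·V²/2g = 0.6263 m
Total H_L = 50.66 + 0.6263 = 51.28 m

H_L ≈ 51.3 m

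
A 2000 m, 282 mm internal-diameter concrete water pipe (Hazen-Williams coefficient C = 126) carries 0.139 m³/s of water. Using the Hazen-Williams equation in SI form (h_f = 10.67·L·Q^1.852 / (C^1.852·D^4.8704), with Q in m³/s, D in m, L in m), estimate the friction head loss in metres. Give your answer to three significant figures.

h_f ≈ 33.9 m

h_f = 10.67·2000·0.139^1.852 / (126^1.852·0.282^4.8704) = 33.86 m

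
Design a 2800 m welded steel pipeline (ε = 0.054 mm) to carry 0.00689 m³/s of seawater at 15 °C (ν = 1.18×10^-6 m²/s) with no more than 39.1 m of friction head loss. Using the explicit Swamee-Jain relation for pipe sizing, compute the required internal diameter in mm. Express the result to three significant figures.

D ≈ 91.4 mm

Swamee-Jain (Type III): D = 0.66·[ε^1.25·(LQ²/(gh_f))^4.75 + ν·Q^9.4·(L/(gh_f))^5.2]^0.04
LQ²/(gh_f) = 3.465×10^-4; L/(gh_f) = 7.300
Term 1 = ε^1.25·(…)^4.75 = 1.70×10^-22; Term 2 = ν·Q^9.4·(…)^5.2 = 1.74×10^-22
D = 0.66·(1.70×10^-22 + 1.74×10^-22)^0.04 = 0.09141 m = 91.4 mm
Check: V = 1.05 m/s, Re = 8.13×10^4, f = 0.02135, h_f = 36.7 m ≈ 39.1 m ✓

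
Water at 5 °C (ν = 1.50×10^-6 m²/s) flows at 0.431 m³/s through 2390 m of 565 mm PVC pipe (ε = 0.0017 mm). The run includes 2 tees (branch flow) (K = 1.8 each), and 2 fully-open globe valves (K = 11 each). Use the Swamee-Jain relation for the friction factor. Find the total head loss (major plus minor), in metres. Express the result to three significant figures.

V = 4Q/(πD²) = 1.719 m/s; V²/2g = 0.1506 m
Re = 6.48×10^5, ε/D = 3.01×10^-6 → f = 0.01256 (Swamee-Jain)
Major: h_f = f(L/D)·V²/2g = 0.01256·4230·0.1506 = 8.004 m
Minor: ΣK = 25.6; h_m = ΣK·V²/2g = 3.856 m
Total H_L = 8.004 + 3.856 = 11.86 m

H_L ≈ 11.9 m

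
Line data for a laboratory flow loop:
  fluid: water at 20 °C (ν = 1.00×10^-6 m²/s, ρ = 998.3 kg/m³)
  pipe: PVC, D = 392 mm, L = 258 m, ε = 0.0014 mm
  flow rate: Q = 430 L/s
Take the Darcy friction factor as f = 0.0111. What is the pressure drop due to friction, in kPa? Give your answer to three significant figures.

Δp ≈ 46.3 kPa

V = 4Q/(πD²) = 4·0.430/(π·0.392²) = 3.563 m/s
h_f = f(L/D)V²/(2g) = 0.01110·(258/0.392)·3.563²/(2·9.81) = 4.727 m
Δp = ρg·h_f = 998.3·9.81·4.727 = 46.29 kPa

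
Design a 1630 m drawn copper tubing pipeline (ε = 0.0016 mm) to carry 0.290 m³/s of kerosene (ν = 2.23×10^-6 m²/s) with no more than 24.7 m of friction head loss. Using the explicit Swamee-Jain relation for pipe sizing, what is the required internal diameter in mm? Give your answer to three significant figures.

Swamee-Jain (Type III): D = 0.66·[ε^1.25·(LQ²/(gh_f))^4.75 + ν·Q^9.4·(L/(gh_f))^5.2]^0.04
LQ²/(gh_f) = 0.5657; L/(gh_f) = 6.727
Term 1 = ε^1.25·(…)^4.75 = 3.80×10^-9; Term 2 = ν·Q^9.4·(…)^5.2 = 3.98×10^-7
D = 0.66·(3.80×10^-9 + 3.98×10^-7)^0.04 = 0.3662 m = 366 mm
Check: V = 2.75 m/s, Re = 4.52×10^5, f = 0.01340, h_f = 23.0 m ≈ 24.7 m ✓

D ≈ 366 mm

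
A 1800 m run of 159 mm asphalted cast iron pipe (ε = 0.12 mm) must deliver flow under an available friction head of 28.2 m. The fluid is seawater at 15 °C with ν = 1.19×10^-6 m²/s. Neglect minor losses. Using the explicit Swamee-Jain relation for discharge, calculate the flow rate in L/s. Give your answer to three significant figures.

Q ≈ 31.1 L/s

Swamee-Jain (Type II): Q = -0.965·√(gD⁵h_f/L)·ln[ε/(3.7D) + √(3.17ν²L/(gD³h_f))]
√(gD⁵h_f/L) = √(9.81·0.159⁵·28.2/1800) = 0.003952
ε/(3.7D) = 2.04×10^-4; √(3.17ν²L/(gD³h_f)) = 8.52×10^-5
Q = -0.965·0.003952·ln(2.892×10^-4) = 0.03107 m³/s
Check: V = 1.57 m/s, Re = 2.09×10^5, f = 0.02010, h_f = 28.4 m ≈ 28.2 m ✓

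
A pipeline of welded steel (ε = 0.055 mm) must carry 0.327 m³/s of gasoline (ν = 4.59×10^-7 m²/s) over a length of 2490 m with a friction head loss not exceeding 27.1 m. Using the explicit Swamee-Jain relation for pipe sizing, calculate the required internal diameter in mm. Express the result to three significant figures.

D ≈ 409 mm

Swamee-Jain (Type III): D = 0.66·[ε^1.25·(LQ²/(gh_f))^4.75 + ν·Q^9.4·(L/(gh_f))^5.2]^0.04
LQ²/(gh_f) = 1.002; L/(gh_f) = 9.366
Term 1 = ε^1.25·(…)^4.75 = 4.77×10^-6; Term 2 = ν·Q^9.4·(…)^5.2 = 1.41×10^-6
D = 0.66·(4.77×10^-6 + 1.41×10^-6)^0.04 = 0.4085 m = 409 mm
Check: V = 2.49 m/s, Re = 2.22×10^6, f = 0.01338, h_f = 25.9 m ≈ 27.1 m ✓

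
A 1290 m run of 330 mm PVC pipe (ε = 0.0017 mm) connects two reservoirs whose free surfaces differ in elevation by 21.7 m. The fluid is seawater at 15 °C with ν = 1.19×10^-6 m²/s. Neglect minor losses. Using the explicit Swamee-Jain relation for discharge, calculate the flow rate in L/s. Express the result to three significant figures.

Q ≈ 256 L/s

Swamee-Jain (Type II): Q = -0.965·√(gD⁵h_f/L)·ln[ε/(3.7D) + √(3.17ν²L/(gD³h_f))]
√(gD⁵h_f/L) = √(9.81·0.330⁵·21.7/1290) = 0.02541
ε/(3.7D) = 1.39×10^-6; √(3.17ν²L/(gD³h_f)) = 2.75×10^-5
Q = -0.965·0.02541·ln(2.891×10^-5) = 0.2563 m³/s
Check: V = 3.00 m/s, Re = 8.31×10^5, f = 0.01209, h_f = 21.6 m ≈ 21.7 m ✓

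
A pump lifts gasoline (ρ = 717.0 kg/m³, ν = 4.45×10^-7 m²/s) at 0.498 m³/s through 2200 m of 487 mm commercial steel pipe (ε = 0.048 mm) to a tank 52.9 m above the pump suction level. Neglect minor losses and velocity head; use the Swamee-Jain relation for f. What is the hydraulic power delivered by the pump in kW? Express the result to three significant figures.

V = 4Q/(πD²) = 2.674 m/s; Re = 2.93×10^6; ε/D = 9.86×10^-5; f = 0.01261
h_f = f(L/D)V²/2g = 20.76 m
Total head H = z + h_f = 52.9 + 20.76 = 73.66 m
P_hyd = ρgQH = 717.0·9.81·0.498·73.66 = 258.0 kW

P_hyd ≈ 258 kW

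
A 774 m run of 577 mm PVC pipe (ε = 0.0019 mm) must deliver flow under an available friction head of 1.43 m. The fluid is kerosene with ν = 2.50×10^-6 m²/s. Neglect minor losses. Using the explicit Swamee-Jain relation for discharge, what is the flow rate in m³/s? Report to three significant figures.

Swamee-Jain (Type II): Q = -0.965·√(gD⁵h_f/L)·ln[ε/(3.7D) + √(3.17ν²L/(gD³h_f))]
√(gD⁵h_f/L) = √(9.81·0.577⁵·1.43/774) = 0.03405
ε/(3.7D) = 8.90×10^-7; √(3.17ν²L/(gD³h_f)) = 7.54×10^-5
Q = -0.965·0.03405·ln(7.633×10^-5) = 0.3115 m³/s
Check: V = 1.19 m/s, Re = 2.75×10^5, f = 0.01465, h_f = 1.42 m ≈ 1.43 m ✓

Q ≈ 0.311 m³/s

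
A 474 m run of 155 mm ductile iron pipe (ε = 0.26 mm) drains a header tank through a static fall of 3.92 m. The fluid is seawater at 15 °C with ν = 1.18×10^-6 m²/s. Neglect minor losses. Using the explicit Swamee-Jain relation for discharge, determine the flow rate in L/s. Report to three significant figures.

Q ≈ 19.4 L/s

Swamee-Jain (Type II): Q = -0.965·√(gD⁵h_f/L)·ln[ε/(3.7D) + √(3.17ν²L/(gD³h_f))]
√(gD⁵h_f/L) = √(9.81·0.155⁵·3.92/474) = 0.002694
ε/(3.7D) = 4.53×10^-4; √(3.17ν²L/(gD³h_f)) = 1.21×10^-4
Q = -0.965·0.002694·ln(5.742×10^-4) = 0.01940 m³/s
Check: V = 1.03 m/s, Re = 1.35×10^5, f = 0.02400, h_f = 3.95 m ≈ 3.92 m ✓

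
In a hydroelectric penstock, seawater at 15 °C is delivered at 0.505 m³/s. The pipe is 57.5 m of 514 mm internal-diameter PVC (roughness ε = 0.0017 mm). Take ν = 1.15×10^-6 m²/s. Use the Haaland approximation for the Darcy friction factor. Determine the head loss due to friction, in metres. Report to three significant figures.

V = 4Q/(πD²) = 4·0.505/(π·0.514²) = 2.434 m/s
Re = VD/ν = 2.434·0.514/1.15×10^-6 = 1.09×10^6 → turbulent
ε/D = 0.0017/514 = 3.31×10^-6
Haaland: f = 0.01148
h_f = f(L/D)V²/(2g) = 0.01148·(57.5/0.514)·2.434²/(2·9.81) = 0.3878 m

h_f ≈ 0.388 m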